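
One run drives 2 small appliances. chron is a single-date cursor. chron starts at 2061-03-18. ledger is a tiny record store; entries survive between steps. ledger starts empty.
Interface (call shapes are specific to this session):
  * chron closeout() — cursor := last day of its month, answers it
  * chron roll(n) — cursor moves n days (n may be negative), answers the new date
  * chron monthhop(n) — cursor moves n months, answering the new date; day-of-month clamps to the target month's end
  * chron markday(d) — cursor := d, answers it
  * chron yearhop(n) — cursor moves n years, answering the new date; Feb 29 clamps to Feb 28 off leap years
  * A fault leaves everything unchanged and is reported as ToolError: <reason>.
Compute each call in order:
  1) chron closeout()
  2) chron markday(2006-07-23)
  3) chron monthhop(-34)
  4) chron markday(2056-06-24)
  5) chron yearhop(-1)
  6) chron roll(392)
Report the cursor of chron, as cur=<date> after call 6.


Answer: cur=2056-07-20

Derivation:
==> chron closeout()
<== 2061-03-31
==> chron markday(d→2006-07-23)
<== 2006-07-23
==> chron monthhop(n→-34)
<== 2003-09-23
==> chron markday(d→2056-06-24)
<== 2056-06-24
==> chron yearhop(n→-1)
<== 2055-06-24
==> chron roll(n→392)
<== 2056-07-20


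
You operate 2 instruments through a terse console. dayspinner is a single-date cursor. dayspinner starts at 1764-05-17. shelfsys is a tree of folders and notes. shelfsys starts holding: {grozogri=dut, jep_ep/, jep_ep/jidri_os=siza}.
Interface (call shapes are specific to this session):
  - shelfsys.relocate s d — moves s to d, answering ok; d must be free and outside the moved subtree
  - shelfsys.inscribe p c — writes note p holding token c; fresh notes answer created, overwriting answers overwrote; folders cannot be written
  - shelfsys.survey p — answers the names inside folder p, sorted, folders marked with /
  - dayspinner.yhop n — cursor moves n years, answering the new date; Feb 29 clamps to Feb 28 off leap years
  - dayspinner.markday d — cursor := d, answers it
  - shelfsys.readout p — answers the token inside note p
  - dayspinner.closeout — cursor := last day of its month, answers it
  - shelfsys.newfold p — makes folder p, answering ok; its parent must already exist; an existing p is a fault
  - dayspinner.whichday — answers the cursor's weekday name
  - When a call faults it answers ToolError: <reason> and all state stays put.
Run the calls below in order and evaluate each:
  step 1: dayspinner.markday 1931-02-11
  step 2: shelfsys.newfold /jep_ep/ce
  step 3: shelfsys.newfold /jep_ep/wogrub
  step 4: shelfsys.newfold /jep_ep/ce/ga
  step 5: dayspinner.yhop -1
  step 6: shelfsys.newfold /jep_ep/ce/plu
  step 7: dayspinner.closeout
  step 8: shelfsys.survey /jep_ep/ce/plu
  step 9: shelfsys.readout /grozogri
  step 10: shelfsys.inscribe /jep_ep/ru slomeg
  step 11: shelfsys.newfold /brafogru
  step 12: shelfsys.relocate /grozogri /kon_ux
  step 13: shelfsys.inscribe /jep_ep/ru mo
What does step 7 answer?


$ dayspinner.markday d='1931-02-11'
:: 1931-02-11
$ shelfsys.newfold p='/jep_ep/ce'
:: ok
$ shelfsys.newfold p='/jep_ep/wogrub'
:: ok
$ shelfsys.newfold p='/jep_ep/ce/ga'
:: ok
$ dayspinner.yhop n='-1'
:: 1930-02-11
$ shelfsys.newfold p='/jep_ep/ce/plu'
:: ok
$ dayspinner.closeout
:: 1930-02-28
$ shelfsys.survey p='/jep_ep/ce/plu'
:: []
$ shelfsys.readout p='/grozogri'
:: dut
$ shelfsys.inscribe p='/jep_ep/ru' c='slomeg'
:: created
$ shelfsys.newfold p='/brafogru'
:: ok
$ shelfsys.relocate s='/grozogri' d='/kon_ux'
:: ok
$ shelfsys.inscribe p='/jep_ep/ru' c='mo'
:: overwrote

Answer: 1930-02-28


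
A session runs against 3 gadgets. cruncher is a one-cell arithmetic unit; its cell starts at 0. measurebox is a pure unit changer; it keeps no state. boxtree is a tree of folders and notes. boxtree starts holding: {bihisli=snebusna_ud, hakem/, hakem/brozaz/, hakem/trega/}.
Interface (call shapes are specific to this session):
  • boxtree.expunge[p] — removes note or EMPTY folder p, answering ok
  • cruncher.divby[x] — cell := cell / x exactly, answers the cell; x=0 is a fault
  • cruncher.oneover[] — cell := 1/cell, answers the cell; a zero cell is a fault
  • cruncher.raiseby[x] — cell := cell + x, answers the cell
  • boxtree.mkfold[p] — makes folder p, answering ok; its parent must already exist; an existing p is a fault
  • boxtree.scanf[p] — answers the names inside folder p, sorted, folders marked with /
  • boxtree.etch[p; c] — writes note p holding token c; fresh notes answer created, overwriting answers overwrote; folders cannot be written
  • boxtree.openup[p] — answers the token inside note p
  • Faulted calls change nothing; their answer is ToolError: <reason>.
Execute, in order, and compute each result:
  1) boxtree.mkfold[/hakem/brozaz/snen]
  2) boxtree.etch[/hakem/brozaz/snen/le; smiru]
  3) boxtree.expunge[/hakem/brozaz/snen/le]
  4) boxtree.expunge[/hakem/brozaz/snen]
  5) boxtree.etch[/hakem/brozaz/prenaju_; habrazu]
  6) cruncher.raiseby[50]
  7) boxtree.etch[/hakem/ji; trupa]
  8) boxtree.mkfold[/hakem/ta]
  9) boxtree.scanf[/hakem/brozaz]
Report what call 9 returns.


Answer: [prenaju_]

Derivation:
[in] boxtree.mkfold p: /hakem/brozaz/snen
  ok
[in] boxtree.etch p: /hakem/brozaz/snen/le c: smiru
  created
[in] boxtree.expunge p: /hakem/brozaz/snen/le
  ok
[in] boxtree.expunge p: /hakem/brozaz/snen
  ok
[in] boxtree.etch p: /hakem/brozaz/prenaju_ c: habrazu
  created
[in] cruncher.raiseby x: 50
  50
[in] boxtree.etch p: /hakem/ji c: trupa
  created
[in] boxtree.mkfold p: /hakem/ta
  ok
[in] boxtree.scanf p: /hakem/brozaz
  [prenaju_]


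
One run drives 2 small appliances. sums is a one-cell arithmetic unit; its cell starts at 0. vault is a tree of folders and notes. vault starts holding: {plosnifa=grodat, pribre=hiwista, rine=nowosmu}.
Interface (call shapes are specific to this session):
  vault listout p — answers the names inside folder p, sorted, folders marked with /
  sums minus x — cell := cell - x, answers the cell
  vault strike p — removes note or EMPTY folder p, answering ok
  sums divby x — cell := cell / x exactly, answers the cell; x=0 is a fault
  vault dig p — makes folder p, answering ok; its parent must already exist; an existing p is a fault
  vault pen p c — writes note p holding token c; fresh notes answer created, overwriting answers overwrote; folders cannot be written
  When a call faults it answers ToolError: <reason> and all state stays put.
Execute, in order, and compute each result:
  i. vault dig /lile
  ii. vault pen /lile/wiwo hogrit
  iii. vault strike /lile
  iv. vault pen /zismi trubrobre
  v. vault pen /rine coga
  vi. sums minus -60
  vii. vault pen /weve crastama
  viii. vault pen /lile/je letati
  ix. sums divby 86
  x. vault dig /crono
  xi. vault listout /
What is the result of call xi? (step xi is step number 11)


Answer: [crono/, lile/, plosnifa, pribre, rine, weve, zismi]

Derivation:
% vault dig p='/lile'
  ok
% vault pen p='/lile/wiwo' c='hogrit'
  created
% vault strike p='/lile'
  ToolError: not empty
% vault pen p='/zismi' c='trubrobre'
  created
% vault pen p='/rine' c='coga'
  overwrote
% sums minus x='-60'
  60
% vault pen p='/weve' c='crastama'
  created
% vault pen p='/lile/je' c='letati'
  created
% sums divby x='86'
  30/43
% vault dig p='/crono'
  ok
% vault listout p='/'
  [crono/, lile/, plosnifa, pribre, rine, weve, zismi]


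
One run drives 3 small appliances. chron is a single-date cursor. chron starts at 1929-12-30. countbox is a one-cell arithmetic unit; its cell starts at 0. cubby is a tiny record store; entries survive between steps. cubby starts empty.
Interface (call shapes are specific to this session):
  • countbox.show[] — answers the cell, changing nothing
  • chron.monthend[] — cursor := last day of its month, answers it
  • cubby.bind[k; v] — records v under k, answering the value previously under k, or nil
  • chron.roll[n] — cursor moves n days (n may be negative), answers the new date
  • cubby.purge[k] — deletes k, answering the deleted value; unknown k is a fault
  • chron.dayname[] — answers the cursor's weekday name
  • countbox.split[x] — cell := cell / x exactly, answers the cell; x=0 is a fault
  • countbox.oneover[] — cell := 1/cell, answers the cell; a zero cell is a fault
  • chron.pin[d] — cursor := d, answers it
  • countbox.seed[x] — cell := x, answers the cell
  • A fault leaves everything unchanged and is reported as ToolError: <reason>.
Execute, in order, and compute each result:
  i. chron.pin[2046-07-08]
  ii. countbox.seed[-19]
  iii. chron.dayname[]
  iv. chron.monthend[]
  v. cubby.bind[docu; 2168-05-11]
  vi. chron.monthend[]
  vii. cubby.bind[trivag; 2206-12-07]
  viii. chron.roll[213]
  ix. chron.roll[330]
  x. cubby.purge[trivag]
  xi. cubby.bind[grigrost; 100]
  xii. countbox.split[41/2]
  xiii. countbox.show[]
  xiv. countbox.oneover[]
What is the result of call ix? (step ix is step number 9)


Answer: 2048-01-25

Derivation:
I use chron.pin passing 2046-07-08, which returns 2046-07-08.
I use countbox.seed passing -19, giving -19.
I call chron.dayname(), which returns Sunday.
I try chron.monthend(), yielding 2046-07-31.
I try cubby.bind passing docu, 2168-05-11, yielding nil.
Calling chron.monthend(), → 2046-07-31.
I run cubby.bind passing trivag, 2206-12-07, which returns nil.
I try chron.roll passing 213: 2047-03-01.
Calling chron.roll passing 330, and observe 2048-01-25.
Invoking cubby.purge passing trivag: 2206-12-07.
Then cubby.bind passing grigrost, 100, yielding nil.
Now I run countbox.split passing 41/2, giving -38/41.
I use countbox.show, and observe -38/41.
I try countbox.oneover, yielding -41/38.


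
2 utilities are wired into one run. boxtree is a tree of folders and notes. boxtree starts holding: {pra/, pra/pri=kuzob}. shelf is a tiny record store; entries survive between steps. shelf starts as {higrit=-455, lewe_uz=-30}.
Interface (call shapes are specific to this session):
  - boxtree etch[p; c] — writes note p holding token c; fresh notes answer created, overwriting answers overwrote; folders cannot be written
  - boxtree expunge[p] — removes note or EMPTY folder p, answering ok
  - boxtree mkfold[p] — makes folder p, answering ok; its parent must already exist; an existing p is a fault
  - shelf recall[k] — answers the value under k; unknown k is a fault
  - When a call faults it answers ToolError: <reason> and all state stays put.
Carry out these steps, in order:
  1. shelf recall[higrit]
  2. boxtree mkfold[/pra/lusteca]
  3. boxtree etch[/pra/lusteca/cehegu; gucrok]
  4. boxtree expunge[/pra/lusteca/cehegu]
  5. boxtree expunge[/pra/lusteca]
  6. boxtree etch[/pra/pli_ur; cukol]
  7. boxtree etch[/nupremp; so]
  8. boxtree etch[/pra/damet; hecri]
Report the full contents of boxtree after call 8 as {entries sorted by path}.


Answer: {nupremp=so, pra/, pra/damet=hecri, pra/pli_ur=cukol, pra/pri=kuzob}

Derivation:
;; shelf recall(k=higrit) : -455
;; boxtree mkfold(p=/pra/lusteca) : ok
;; boxtree etch(p=/pra/lusteca/cehegu, c=gucrok) : created
;; boxtree expunge(p=/pra/lusteca/cehegu) : ok
;; boxtree expunge(p=/pra/lusteca) : ok
;; boxtree etch(p=/pra/pli_ur, c=cukol) : created
;; boxtree etch(p=/nupremp, c=so) : created
;; boxtree etch(p=/pra/damet, c=hecri) : created


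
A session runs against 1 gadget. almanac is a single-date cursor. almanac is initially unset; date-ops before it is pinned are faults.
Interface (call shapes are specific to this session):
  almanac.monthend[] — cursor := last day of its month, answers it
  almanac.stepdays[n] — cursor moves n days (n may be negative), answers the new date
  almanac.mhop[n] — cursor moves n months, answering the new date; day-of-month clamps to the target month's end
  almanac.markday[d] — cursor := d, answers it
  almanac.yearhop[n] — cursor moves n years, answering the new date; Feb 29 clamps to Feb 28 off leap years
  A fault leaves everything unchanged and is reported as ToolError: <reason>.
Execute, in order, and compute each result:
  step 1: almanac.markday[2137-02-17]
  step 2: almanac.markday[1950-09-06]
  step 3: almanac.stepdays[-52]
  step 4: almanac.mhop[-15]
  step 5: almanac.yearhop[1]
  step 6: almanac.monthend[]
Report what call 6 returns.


Answer: 1950-04-30

Derivation:
~$ markday d→2137-02-17
= 2137-02-17
~$ markday d→1950-09-06
= 1950-09-06
~$ stepdays n→-52
= 1950-07-16
~$ mhop n→-15
= 1949-04-16
~$ yearhop n→1
= 1950-04-16
~$ monthend
= 1950-04-30


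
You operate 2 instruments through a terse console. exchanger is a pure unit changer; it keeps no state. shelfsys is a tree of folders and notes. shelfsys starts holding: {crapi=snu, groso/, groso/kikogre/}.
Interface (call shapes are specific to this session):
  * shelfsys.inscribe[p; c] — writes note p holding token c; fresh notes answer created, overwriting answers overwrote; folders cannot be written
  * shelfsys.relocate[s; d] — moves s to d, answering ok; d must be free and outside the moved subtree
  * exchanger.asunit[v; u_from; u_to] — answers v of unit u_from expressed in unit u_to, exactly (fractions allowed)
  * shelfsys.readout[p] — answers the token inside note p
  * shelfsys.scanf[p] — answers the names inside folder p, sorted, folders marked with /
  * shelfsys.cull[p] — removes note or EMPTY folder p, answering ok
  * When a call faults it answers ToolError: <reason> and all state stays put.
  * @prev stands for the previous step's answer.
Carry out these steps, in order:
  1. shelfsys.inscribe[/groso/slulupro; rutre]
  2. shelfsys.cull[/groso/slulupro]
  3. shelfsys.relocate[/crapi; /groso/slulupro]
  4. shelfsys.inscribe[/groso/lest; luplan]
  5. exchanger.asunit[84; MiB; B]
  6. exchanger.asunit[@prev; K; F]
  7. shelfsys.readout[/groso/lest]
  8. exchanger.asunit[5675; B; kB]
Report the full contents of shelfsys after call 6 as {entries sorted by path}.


Answer: {groso/, groso/kikogre/, groso/lest=luplan, groso/slulupro=snu}

Derivation:
I try inscribe on p→/groso/slulupro, c→rutre, giving created.
I use cull on p→/groso/slulupro, yielding ok.
I invoke relocate on s→/crapi, d→/groso/slulupro, and see ok.
Then inscribe on p→/groso/lest, c→luplan, and get created.
Then asunit on v→84, u_from→MiB, u_to→B, → 88080384.
Calling asunit on v→@prev, u_from→K, u_to→F, — result: 15854423153/100.
Then readout on p→/groso/lest, giving luplan.
I call asunit on v→5675, u_from→B, u_to→kB: 227/40.


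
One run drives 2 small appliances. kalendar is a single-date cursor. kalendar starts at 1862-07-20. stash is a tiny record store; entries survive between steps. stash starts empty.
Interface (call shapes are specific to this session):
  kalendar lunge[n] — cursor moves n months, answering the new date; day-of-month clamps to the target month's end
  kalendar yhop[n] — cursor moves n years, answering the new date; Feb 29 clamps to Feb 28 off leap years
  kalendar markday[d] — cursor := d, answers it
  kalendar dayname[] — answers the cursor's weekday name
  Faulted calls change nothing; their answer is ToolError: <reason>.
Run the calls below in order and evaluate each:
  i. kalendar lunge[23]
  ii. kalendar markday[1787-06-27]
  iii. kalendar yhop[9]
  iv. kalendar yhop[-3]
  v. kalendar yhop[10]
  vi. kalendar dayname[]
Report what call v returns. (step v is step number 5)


[in] kalendar lunge n: 23
:: 1864-06-20
[in] kalendar markday d: 1787-06-27
:: 1787-06-27
[in] kalendar yhop n: 9
:: 1796-06-27
[in] kalendar yhop n: -3
:: 1793-06-27
[in] kalendar yhop n: 10
:: 1803-06-27
[in] kalendar dayname
:: Monday

Answer: 1803-06-27


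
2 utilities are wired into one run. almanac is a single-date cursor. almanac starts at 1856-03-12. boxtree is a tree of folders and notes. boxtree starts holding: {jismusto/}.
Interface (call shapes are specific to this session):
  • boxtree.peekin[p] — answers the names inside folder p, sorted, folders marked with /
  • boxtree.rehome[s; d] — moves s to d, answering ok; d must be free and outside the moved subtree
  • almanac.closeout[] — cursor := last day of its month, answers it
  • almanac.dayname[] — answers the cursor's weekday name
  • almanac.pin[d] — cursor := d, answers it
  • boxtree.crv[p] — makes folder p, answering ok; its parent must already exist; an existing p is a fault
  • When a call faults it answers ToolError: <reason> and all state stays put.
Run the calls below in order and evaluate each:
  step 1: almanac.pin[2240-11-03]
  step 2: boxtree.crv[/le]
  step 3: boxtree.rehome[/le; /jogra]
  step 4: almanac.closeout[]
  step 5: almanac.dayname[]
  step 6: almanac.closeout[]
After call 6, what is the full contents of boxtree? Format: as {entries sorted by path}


Invoking almanac.pin using d→2240-11-03, which returns 2240-11-03.
Invoking boxtree.crv using p→/le, → ok.
Calling boxtree.rehome using s→/le, d→/jogra: ok.
Calling almanac.closeout, — result: 2240-11-30.
I use almanac.dayname(), and get Monday.
I call almanac.closeout, — result: 2240-11-30.

Answer: {jismusto/, jogra/}


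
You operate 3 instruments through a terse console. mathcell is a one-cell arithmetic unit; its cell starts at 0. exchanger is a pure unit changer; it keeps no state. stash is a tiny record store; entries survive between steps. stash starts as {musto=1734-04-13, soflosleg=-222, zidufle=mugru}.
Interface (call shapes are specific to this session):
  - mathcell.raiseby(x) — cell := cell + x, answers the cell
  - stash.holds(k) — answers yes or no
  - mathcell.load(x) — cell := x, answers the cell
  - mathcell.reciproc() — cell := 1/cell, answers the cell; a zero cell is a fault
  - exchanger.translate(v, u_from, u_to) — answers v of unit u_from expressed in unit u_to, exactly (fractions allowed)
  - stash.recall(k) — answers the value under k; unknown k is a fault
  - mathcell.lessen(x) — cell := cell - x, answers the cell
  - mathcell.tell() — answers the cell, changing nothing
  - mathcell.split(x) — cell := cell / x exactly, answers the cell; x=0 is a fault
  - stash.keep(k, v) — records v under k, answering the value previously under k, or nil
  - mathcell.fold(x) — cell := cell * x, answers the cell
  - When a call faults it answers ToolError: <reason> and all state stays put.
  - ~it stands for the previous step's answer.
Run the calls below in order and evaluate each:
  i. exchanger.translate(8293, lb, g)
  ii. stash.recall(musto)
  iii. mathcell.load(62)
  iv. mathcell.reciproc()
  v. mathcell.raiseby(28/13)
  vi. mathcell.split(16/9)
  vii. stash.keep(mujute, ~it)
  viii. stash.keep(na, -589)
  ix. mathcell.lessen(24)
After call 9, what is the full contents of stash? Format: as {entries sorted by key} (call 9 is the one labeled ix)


Answer: {mujute=15741/12896, musto=1734-04-13, na=-589, soflosleg=-222, zidufle=mugru}

Derivation:
→ exchanger.translate(8293, lb, g)
← 376164152441/100000
→ stash.recall(musto)
← 1734-04-13
→ mathcell.load(62)
← 62
→ mathcell.reciproc()
← 1/62
→ mathcell.raiseby(28/13)
← 1749/806
→ mathcell.split(16/9)
← 15741/12896
→ stash.keep(mujute, ~it)
← nil
→ stash.keep(na, -589)
← nil
→ mathcell.lessen(24)
← -293763/12896


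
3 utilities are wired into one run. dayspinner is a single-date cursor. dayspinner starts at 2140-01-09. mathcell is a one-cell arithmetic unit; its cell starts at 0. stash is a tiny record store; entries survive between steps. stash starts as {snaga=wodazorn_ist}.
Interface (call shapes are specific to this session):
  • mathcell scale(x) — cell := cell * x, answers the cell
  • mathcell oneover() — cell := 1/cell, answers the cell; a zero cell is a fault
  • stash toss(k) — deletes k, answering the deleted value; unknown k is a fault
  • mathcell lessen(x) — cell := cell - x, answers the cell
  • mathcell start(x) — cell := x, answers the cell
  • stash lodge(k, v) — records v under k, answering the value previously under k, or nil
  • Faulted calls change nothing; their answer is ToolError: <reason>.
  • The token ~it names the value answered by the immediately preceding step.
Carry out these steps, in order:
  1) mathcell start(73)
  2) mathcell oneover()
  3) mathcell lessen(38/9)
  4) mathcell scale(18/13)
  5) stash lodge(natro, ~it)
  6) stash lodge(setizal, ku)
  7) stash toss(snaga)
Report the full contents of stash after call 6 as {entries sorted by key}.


Act: mathcell start[x=73]
Obs: 73
Act: mathcell oneover[]
Obs: 1/73
Act: mathcell lessen[x=38/9]
Obs: -2765/657
Act: mathcell scale[x=18/13]
Obs: -5530/949
Act: stash lodge[k=natro; v=~it]
Obs: nil
Act: stash lodge[k=setizal; v=ku]
Obs: nil
Act: stash toss[k=snaga]
Obs: wodazorn_ist

Answer: {natro=-5530/949, setizal=ku, snaga=wodazorn_ist}


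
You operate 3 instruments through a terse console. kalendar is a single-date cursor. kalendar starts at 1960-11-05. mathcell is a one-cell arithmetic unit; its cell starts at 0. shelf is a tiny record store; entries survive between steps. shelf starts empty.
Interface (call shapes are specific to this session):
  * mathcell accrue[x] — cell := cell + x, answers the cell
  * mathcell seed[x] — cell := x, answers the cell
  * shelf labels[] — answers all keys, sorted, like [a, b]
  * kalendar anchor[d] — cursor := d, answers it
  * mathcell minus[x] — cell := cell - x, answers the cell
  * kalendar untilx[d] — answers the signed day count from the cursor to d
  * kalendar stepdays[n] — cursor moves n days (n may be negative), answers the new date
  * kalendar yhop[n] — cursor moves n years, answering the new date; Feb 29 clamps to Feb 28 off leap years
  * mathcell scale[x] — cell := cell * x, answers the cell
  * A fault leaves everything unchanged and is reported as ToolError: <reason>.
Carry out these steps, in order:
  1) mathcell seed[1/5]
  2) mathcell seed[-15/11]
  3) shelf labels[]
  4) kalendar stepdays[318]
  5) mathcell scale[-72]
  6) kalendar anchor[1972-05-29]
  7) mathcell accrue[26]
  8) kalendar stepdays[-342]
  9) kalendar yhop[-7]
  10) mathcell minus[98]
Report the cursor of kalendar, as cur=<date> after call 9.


Using mathcell seed using x='1/5', which returns 1/5.
Next I call mathcell seed using x='-15/11', and observe -15/11.
Calling shelf labels(), giving [].
I use kalendar stepdays using n='318', yielding 1961-09-19.
Then mathcell scale using x='-72', giving 1080/11.
I try kalendar anchor using d='1972-05-29', yielding 1972-05-29.
Calling mathcell accrue using x='26', and see 1366/11.
Next I call kalendar stepdays using n='-342', yielding 1971-06-22.
I run kalendar yhop using n='-7', which returns 1964-06-22.
Invoking mathcell minus using x='98', which returns 288/11.

Answer: cur=1964-06-22


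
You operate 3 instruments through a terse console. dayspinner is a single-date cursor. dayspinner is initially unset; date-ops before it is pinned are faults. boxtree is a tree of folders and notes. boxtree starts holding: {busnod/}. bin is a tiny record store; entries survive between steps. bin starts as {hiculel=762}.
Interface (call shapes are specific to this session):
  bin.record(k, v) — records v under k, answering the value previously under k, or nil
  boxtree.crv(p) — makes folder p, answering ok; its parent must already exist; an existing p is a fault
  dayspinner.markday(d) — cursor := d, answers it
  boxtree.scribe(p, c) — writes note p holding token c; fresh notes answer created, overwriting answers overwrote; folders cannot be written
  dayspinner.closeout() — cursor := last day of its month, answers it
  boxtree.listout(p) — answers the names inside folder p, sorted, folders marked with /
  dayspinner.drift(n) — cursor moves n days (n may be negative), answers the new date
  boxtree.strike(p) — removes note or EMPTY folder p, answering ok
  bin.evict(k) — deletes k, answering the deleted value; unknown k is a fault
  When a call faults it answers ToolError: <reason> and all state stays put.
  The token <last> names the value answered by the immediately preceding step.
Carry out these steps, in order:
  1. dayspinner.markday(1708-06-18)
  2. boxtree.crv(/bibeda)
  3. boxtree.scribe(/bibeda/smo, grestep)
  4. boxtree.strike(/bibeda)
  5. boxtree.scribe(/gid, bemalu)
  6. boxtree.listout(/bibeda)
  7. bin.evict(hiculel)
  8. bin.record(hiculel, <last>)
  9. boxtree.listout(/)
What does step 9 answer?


==> dayspinner.markday(d: 1708-06-18)
<== 1708-06-18
==> boxtree.crv(p: /bibeda)
<== ok
==> boxtree.scribe(p: /bibeda/smo, c: grestep)
<== created
==> boxtree.strike(p: /bibeda)
<== ToolError: not empty
==> boxtree.scribe(p: /gid, c: bemalu)
<== created
==> boxtree.listout(p: /bibeda)
<== [smo]
==> bin.evict(k: hiculel)
<== 762
==> bin.record(k: hiculel, v: <last>)
<== nil
==> boxtree.listout(p: /)
<== [bibeda/, busnod/, gid]

Answer: [bibeda/, busnod/, gid]


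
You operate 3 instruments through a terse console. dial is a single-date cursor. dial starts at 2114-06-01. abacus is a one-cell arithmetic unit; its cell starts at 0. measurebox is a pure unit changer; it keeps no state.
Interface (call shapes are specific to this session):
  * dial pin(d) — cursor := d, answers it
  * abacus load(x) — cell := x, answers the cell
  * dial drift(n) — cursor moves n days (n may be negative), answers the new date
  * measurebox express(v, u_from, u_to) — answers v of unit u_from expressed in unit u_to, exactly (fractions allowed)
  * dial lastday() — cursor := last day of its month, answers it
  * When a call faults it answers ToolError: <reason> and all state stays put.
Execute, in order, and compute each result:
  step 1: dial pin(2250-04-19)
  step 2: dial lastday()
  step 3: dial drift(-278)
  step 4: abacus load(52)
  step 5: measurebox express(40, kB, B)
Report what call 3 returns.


-> dial pin(d='2250-04-19')
<- 2250-04-19
-> dial lastday()
<- 2250-04-30
-> dial drift(n='-278')
<- 2249-07-26
-> abacus load(x='52')
<- 52
-> measurebox express(v='40', u_from='kB', u_to='B')
<- 40000

Answer: 2249-07-26


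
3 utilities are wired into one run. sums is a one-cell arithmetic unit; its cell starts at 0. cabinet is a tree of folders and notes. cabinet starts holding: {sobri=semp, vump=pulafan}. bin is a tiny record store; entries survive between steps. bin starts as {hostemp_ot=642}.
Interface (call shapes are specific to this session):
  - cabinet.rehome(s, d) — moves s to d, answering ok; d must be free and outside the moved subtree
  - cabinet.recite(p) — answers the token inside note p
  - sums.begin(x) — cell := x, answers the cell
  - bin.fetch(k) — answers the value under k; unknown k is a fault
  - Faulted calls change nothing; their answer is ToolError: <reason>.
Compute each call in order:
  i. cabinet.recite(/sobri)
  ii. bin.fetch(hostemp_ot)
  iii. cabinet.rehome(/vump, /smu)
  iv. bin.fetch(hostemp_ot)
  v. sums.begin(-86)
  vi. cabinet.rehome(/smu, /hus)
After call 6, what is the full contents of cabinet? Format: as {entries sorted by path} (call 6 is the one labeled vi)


I call recite(p→/sobri), → semp.
Next I call fetch(k→hostemp_ot): 642.
Next I call rehome(s→/vump, d→/smu), yielding ok.
Then fetch(k→hostemp_ot), — result: 642.
I try begin(x→-86), which returns -86.
Using rehome(s→/smu, d→/hus), and get ok.

Answer: {hus=pulafan, sobri=semp}


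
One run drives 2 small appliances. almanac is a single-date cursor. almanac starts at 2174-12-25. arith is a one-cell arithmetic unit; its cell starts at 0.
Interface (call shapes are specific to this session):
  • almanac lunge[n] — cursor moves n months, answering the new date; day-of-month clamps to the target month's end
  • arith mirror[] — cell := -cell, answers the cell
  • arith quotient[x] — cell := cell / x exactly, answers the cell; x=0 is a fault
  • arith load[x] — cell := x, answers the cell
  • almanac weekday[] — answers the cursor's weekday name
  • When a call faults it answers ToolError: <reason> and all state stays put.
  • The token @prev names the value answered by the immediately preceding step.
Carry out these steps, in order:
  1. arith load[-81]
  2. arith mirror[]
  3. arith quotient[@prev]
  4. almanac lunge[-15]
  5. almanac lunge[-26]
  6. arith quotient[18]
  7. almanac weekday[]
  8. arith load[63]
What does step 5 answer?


==> arith load(x→-81)
<== -81
==> arith mirror()
<== 81
==> arith quotient(x→@prev)
<== 1
==> almanac lunge(n→-15)
<== 2173-09-25
==> almanac lunge(n→-26)
<== 2171-07-25
==> arith quotient(x→18)
<== 1/18
==> almanac weekday()
<== Thursday
==> arith load(x→63)
<== 63

Answer: 2171-07-25


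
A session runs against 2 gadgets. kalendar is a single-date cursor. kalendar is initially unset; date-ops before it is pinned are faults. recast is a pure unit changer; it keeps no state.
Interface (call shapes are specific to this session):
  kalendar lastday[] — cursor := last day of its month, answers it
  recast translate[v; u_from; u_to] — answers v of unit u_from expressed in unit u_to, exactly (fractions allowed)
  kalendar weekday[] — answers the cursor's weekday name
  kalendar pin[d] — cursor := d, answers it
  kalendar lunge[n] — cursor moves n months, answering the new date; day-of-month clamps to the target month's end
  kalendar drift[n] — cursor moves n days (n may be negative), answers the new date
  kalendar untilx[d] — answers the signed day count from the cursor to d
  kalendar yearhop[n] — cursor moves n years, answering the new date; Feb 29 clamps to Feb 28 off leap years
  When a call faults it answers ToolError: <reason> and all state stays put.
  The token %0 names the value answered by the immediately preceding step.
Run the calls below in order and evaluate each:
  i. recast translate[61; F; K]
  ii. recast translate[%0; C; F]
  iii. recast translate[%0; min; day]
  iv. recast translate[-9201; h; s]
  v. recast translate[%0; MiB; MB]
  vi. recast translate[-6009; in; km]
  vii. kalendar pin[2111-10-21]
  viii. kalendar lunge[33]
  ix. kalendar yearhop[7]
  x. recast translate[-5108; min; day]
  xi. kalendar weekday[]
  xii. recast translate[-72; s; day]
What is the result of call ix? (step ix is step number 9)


Answer: 2121-07-21

Derivation:
·→ recast translate(v: 61, u_from: F, u_to: K)
·← 52067/180
·→ recast translate(v: %0, u_from: C, u_to: F)
·← 55267/100
·→ recast translate(v: %0, u_from: min, u_to: day)
·← 55267/144000
·→ recast translate(v: -9201, u_from: h, u_to: s)
·← -33123600
·→ recast translate(v: %0, u_from: MiB, u_to: MB)
·← -21707882496/625
·→ recast translate(v: -6009, u_from: in, u_to: km)
·← -763143/5000000
·→ kalendar pin(d: 2111-10-21)
·← 2111-10-21
·→ kalendar lunge(n: 33)
·← 2114-07-21
·→ kalendar yearhop(n: 7)
·← 2121-07-21
·→ recast translate(v: -5108, u_from: min, u_to: day)
·← -1277/360
·→ kalendar weekday()
·← Monday
·→ recast translate(v: -72, u_from: s, u_to: day)
·← -1/1200


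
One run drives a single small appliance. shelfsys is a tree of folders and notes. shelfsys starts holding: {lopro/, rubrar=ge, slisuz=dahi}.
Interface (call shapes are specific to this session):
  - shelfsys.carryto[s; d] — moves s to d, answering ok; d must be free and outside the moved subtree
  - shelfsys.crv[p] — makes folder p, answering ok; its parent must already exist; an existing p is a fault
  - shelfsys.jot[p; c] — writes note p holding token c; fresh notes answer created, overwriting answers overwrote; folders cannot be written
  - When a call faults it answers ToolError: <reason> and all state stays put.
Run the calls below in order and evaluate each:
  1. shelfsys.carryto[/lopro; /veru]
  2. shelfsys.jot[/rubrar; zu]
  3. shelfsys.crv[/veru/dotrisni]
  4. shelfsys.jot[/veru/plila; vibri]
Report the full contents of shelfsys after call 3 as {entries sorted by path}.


CALL carryto[/lopro; /veru]
RET  ok
CALL jot[/rubrar; zu]
RET  overwrote
CALL crv[/veru/dotrisni]
RET  ok
CALL jot[/veru/plila; vibri]
RET  created

Answer: {rubrar=zu, slisuz=dahi, veru/, veru/dotrisni/}


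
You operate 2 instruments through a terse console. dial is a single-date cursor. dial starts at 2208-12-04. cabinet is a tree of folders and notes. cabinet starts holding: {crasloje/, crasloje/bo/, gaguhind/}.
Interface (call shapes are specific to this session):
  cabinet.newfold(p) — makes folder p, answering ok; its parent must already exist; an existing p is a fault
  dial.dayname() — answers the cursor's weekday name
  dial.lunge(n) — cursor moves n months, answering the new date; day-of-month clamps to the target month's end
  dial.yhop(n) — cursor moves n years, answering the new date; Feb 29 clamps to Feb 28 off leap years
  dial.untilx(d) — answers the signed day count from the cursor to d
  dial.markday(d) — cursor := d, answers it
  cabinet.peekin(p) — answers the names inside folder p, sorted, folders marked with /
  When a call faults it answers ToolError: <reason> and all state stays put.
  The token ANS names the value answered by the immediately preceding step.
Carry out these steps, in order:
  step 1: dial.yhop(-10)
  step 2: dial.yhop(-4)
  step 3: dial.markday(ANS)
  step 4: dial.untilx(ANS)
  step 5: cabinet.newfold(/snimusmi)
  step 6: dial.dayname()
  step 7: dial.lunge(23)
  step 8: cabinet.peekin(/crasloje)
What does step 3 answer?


CALL dial.yhop[-10]
RET  2198-12-04
CALL dial.yhop[-4]
RET  2194-12-04
CALL dial.markday[ANS]
RET  2194-12-04
CALL dial.untilx[ANS]
RET  0
CALL cabinet.newfold[/snimusmi]
RET  ok
CALL dial.dayname[]
RET  Thursday
CALL dial.lunge[23]
RET  2196-11-04
CALL cabinet.peekin[/crasloje]
RET  [bo/]

Answer: 2194-12-04


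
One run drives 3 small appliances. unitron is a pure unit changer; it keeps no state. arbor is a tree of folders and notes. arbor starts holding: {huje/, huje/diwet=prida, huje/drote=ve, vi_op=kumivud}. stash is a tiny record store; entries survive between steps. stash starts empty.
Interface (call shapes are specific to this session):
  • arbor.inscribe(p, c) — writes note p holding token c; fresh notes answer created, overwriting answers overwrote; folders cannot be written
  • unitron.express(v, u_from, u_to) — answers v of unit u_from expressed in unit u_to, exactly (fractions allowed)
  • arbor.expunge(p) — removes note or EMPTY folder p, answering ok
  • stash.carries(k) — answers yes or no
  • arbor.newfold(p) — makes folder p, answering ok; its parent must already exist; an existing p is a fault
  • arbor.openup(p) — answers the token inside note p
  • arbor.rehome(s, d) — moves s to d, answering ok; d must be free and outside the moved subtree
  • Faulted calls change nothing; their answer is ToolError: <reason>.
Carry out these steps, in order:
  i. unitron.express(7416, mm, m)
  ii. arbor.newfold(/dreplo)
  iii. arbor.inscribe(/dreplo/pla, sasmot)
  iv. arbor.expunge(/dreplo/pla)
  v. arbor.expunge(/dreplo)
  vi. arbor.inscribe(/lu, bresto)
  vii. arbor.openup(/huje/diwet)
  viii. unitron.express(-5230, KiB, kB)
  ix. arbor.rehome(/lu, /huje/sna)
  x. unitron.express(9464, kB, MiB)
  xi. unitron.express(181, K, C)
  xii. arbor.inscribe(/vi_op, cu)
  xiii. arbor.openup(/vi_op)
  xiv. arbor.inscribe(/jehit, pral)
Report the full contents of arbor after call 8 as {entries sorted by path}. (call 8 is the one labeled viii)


Using unitron.express on v='7416', u_from='mm', u_to='m', and get 927/125.
Using arbor.newfold on p='/dreplo', yielding ok.
Next I call arbor.inscribe on p='/dreplo/pla', c='sasmot', and get created.
I use arbor.expunge on p='/dreplo/pla', — result: ok.
Now I run arbor.expunge on p='/dreplo': ok.
I use arbor.inscribe on p='/lu', c='bresto', — result: created.
Next I call arbor.openup on p='/huje/diwet', which returns prida.
I invoke unitron.express on v='-5230', u_from='KiB', u_to='kB', and see -133888/25.
Then arbor.rehome on s='/lu', d='/huje/sna', yielding ok.
Using unitron.express on v='9464', u_from='kB', u_to='MiB', → 147875/16384.
Now I run unitron.express on v='181', u_from='K', u_to='C', → -1843/20.
I try arbor.inscribe on p='/vi_op', c='cu': overwrote.
Using arbor.openup on p='/vi_op', → cu.
I try arbor.inscribe on p='/jehit', c='pral', and see created.

Answer: {huje/, huje/diwet=prida, huje/drote=ve, lu=bresto, vi_op=kumivud}


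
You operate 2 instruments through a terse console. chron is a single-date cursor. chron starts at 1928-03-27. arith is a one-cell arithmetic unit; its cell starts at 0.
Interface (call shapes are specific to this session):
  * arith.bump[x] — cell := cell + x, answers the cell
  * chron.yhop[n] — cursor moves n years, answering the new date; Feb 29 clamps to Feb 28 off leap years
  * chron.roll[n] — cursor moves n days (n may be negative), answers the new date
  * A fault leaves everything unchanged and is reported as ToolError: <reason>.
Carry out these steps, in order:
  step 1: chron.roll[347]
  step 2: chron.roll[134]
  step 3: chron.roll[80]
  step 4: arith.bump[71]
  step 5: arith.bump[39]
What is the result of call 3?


Step: roll[347]
Result: 1929-03-09
Step: roll[134]
Result: 1929-07-21
Step: roll[80]
Result: 1929-10-09
Step: bump[71]
Result: 71
Step: bump[39]
Result: 110

Answer: 1929-10-09


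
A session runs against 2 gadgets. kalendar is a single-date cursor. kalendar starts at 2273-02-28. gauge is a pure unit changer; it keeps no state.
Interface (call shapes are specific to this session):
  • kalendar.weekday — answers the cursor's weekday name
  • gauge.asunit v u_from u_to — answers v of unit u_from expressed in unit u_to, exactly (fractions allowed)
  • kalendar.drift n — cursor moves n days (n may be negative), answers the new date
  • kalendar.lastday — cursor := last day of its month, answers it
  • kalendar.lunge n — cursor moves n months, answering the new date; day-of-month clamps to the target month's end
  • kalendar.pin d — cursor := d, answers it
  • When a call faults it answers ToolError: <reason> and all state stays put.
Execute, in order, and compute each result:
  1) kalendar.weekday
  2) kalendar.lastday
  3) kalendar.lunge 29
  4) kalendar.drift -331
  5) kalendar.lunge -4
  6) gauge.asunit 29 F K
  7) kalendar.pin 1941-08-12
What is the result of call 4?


Step: kalendar.weekday[]
Result: Friday
Step: kalendar.lastday[]
Result: 2273-02-28
Step: kalendar.lunge[n=29]
Result: 2275-07-28
Step: kalendar.drift[n=-331]
Result: 2274-08-31
Step: kalendar.lunge[n=-4]
Result: 2274-04-30
Step: gauge.asunit[v=29; u_from=F; u_to=K]
Result: 16289/60
Step: kalendar.pin[d=1941-08-12]
Result: 1941-08-12

Answer: 2274-08-31


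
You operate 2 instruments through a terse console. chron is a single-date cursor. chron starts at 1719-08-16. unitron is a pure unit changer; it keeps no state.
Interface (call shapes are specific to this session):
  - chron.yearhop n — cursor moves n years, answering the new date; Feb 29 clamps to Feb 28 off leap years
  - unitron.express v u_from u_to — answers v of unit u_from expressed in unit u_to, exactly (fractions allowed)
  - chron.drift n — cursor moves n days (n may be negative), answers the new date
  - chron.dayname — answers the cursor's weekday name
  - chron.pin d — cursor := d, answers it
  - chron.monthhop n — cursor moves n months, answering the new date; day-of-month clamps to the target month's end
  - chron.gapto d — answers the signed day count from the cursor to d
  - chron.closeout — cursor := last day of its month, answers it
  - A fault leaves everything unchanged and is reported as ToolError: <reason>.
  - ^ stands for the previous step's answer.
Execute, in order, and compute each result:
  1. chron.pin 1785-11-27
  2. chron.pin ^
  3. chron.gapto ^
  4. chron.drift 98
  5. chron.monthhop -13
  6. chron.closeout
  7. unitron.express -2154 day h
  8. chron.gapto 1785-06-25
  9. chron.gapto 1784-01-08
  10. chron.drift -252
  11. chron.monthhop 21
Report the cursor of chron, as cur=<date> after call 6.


Answer: cur=1785-02-28

Derivation:
Next I call pin on 1785-11-27, and observe 1785-11-27.
Calling pin on ^, which returns 1785-11-27.
Calling gapto on ^, and observe 0.
I use drift on 98, and see 1786-03-05.
I try monthhop on -13, giving 1785-02-05.
Then closeout, → 1785-02-28.
I invoke express on -2154, day, h, giving -51696.
Calling gapto on 1785-06-25, yielding 117.
Using gapto on 1784-01-08, and observe -417.
Calling drift on -252, and observe 1784-06-21.
I try monthhop on 21, and observe 1786-03-21.
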